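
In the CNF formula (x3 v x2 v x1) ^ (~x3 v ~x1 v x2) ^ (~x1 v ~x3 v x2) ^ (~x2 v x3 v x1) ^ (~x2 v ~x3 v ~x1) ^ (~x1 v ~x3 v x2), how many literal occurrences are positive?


Scan each clause for unnegated literals.
Clause 1: 3 positive; Clause 2: 1 positive; Clause 3: 1 positive; Clause 4: 2 positive; Clause 5: 0 positive; Clause 6: 1 positive.
Total positive literal occurrences = 8.

8


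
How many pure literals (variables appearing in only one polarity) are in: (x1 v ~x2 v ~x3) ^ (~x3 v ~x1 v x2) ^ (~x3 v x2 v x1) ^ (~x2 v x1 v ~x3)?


A pure literal appears in only one polarity across all clauses.
Pure literals: x3 (negative only).
Count = 1.

1


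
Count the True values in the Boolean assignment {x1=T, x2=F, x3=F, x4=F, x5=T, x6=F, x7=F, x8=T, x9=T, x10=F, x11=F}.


The weight is the number of variables assigned True.
True variables: x1, x5, x8, x9.
Weight = 4.

4


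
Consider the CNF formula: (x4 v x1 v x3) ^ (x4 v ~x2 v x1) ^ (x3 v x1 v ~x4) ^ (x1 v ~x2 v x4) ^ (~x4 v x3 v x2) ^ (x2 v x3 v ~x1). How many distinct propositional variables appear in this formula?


Identify each distinct variable in the formula.
Variables found: x1, x2, x3, x4.
Total distinct variables = 4.

4


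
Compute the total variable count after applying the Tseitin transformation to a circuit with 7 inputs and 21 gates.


The Tseitin transformation introduces one auxiliary variable per gate.
Total variables = inputs + gates = 7 + 21 = 28.

28


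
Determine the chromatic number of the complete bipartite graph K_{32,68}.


K_{32,68} is bipartite by definition: the two parts are independent sets, with every edge crossing between them.
Color all vertices in one part with color 1 and all vertices in the other part with color 2.
Since the graph has at least one edge, one color does not suffice.
Chromatic number = 2.

2


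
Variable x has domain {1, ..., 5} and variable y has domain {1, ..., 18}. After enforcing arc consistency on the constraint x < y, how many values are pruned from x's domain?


For the constraint x < y, x needs a supporting value in y's domain.
x can be at most 17 (one less than y's maximum).
Valid x values from domain: 5 out of 5.
Pruned = 5 - 5 = 0.

0


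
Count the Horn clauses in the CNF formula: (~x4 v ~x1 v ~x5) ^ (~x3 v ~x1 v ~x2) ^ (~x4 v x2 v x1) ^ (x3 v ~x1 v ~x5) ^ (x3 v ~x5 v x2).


A Horn clause has at most one positive literal.
Clause 1: 0 positive lit(s) -> Horn
Clause 2: 0 positive lit(s) -> Horn
Clause 3: 2 positive lit(s) -> not Horn
Clause 4: 1 positive lit(s) -> Horn
Clause 5: 2 positive lit(s) -> not Horn
Total Horn clauses = 3.

3


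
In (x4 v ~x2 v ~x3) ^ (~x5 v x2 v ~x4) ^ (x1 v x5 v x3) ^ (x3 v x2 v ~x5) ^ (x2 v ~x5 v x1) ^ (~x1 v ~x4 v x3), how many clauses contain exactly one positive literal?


A definite clause has exactly one positive literal.
Clause 1: 1 positive -> definite
Clause 2: 1 positive -> definite
Clause 3: 3 positive -> not definite
Clause 4: 2 positive -> not definite
Clause 5: 2 positive -> not definite
Clause 6: 1 positive -> definite
Definite clause count = 3.

3


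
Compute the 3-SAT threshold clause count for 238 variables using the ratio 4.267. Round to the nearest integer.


The 3-SAT phase transition occurs at approximately 4.267 clauses per variable.
m = 4.267 * 238 = 1015.546.
Rounded to nearest integer: 1016.

1016


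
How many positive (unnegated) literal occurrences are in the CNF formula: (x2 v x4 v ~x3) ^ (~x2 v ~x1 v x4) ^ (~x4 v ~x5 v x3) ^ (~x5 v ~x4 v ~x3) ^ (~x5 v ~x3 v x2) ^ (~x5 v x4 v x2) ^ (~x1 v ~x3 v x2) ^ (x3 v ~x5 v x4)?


Scan each clause for unnegated literals.
Clause 1: 2 positive; Clause 2: 1 positive; Clause 3: 1 positive; Clause 4: 0 positive; Clause 5: 1 positive; Clause 6: 2 positive; Clause 7: 1 positive; Clause 8: 2 positive.
Total positive literal occurrences = 10.

10


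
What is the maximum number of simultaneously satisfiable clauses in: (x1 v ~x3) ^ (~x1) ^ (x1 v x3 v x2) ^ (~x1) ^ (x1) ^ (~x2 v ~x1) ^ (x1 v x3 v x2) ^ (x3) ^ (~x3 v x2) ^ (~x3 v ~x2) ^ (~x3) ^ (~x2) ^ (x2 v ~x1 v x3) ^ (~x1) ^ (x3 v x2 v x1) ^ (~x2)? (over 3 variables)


Enumerate all 8 truth assignments.
For each, count how many of the 16 clauses are satisfied.
The formula is not fully satisfiable, so the maximum is below 16.
Maximum simultaneously satisfiable clauses = 12.

12


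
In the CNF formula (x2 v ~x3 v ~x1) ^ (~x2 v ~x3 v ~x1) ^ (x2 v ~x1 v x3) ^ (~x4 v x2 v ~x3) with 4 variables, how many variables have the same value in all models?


Find all satisfying assignments: 9 model(s).
Check which variables have the same value in every model.
No variable is fixed across all models.
Backbone size = 0.

0


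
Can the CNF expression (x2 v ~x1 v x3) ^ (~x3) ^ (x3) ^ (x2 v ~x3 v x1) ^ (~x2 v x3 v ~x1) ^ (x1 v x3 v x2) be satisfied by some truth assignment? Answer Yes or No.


Check all 8 possible truth assignments.
Number of satisfying assignments found: 0.
The formula is unsatisfiable.

No


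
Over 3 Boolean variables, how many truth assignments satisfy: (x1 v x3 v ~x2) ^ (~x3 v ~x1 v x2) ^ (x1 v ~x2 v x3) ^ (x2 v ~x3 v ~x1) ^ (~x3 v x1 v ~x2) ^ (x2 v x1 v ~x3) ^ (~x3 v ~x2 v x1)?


Enumerate all 8 truth assignments over 3 variables.
Test each against every clause.
Satisfying assignments found: 4.

4


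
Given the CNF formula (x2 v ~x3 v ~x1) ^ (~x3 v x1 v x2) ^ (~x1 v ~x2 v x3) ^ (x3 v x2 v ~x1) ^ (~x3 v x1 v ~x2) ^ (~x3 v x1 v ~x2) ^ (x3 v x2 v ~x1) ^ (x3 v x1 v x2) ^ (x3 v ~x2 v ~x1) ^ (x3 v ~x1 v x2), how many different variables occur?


Identify each distinct variable in the formula.
Variables found: x1, x2, x3.
Total distinct variables = 3.

3


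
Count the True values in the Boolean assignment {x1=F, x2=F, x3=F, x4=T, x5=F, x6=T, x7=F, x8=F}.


The weight is the number of variables assigned True.
True variables: x4, x6.
Weight = 2.

2


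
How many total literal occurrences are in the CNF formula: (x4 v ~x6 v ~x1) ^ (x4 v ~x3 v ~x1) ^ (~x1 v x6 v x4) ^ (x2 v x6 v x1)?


Clause lengths: 3, 3, 3, 3.
Sum = 3 + 3 + 3 + 3 = 12.

12


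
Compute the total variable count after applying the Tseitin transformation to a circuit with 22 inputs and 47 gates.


The Tseitin transformation introduces one auxiliary variable per gate.
Total variables = inputs + gates = 22 + 47 = 69.

69


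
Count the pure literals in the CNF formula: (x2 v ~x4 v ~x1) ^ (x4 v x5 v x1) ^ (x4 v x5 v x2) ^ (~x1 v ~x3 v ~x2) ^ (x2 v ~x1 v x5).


A pure literal appears in only one polarity across all clauses.
Pure literals: x3 (negative only), x5 (positive only).
Count = 2.

2


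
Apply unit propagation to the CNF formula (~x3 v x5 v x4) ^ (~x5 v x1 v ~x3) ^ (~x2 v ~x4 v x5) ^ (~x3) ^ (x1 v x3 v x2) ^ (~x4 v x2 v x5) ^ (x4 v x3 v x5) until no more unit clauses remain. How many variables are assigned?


Unit propagation repeatedly assigns the literal in any unit clause, then simplifies.
Assignments in order: x3 = F.
No further unit clauses remain.
Total variables assigned = 1.

1


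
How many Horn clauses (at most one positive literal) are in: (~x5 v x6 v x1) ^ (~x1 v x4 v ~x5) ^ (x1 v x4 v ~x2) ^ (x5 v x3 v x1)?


A Horn clause has at most one positive literal.
Clause 1: 2 positive lit(s) -> not Horn
Clause 2: 1 positive lit(s) -> Horn
Clause 3: 2 positive lit(s) -> not Horn
Clause 4: 3 positive lit(s) -> not Horn
Total Horn clauses = 1.

1


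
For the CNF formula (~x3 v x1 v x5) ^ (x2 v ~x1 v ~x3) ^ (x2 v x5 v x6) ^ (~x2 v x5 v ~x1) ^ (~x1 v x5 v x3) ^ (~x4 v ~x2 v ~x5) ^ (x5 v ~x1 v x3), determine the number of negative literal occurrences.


Scan each clause for negated literals.
Clause 1: 1 negative; Clause 2: 2 negative; Clause 3: 0 negative; Clause 4: 2 negative; Clause 5: 1 negative; Clause 6: 3 negative; Clause 7: 1 negative.
Total negative literal occurrences = 10.

10


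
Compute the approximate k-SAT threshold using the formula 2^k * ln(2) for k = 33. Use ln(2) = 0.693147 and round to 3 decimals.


Using the asymptotic formula: threshold ~ 2^k * ln(2).
2^33 = 8589934592.
8589934592 * 0.693147 = 5954087392.641.

5954087392.641


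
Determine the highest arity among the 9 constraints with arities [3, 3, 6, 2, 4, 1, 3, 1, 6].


The arities are: 3, 3, 6, 2, 4, 1, 3, 1, 6.
Scan for the maximum value.
Maximum arity = 6.

6


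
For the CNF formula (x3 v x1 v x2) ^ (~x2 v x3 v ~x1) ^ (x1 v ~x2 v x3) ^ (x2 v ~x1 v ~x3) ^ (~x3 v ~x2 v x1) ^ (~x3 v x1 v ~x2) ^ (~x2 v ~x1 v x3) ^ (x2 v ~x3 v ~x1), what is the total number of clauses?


Each group enclosed in parentheses joined by ^ is one clause.
Counting the conjuncts: 8 clauses.

8


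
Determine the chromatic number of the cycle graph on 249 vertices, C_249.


An odd cycle cannot be 2-colored: alternating two colors around the cycle returns to the start with a conflict.
Since 249 is odd, three colors are required (and three suffice).
Chromatic number = 3.

3


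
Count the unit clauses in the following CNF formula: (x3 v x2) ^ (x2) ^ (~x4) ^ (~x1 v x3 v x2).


A unit clause contains exactly one literal.
Unit clauses found: (x2), (~x4).
Count = 2.

2


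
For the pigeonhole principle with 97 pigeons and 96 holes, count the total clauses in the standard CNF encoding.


The PHP encoding has two parts:
1) At-least-one-hole clauses: 97 (one per pigeon, each with 96 literals).
2) At-most-one-pigeon-per-hole clauses: 96 holes * C(97,2) = 96 * 4656 = 446976.
Total clauses = 97 + 446976 = 447073.

447073


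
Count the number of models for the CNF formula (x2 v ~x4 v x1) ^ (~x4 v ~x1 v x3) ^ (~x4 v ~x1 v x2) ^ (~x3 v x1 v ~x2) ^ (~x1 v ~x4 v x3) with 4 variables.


Enumerate all 16 truth assignments over 4 variables.
Test each against every clause.
Satisfying assignments found: 9.

9


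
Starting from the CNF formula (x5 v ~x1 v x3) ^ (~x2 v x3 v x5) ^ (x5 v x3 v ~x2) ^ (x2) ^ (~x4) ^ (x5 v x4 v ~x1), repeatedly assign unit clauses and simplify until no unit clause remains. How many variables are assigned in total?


Unit propagation repeatedly assigns the literal in any unit clause, then simplifies.
Assignments in order: x2 = T, x4 = F.
No further unit clauses remain.
Total variables assigned = 2.

2


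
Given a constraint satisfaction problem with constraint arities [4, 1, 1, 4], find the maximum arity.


The arities are: 4, 1, 1, 4.
Scan for the maximum value.
Maximum arity = 4.

4


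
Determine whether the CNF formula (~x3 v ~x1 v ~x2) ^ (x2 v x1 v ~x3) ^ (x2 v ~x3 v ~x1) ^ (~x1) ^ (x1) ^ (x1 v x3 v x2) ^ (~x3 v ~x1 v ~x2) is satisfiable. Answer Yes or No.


Check all 8 possible truth assignments.
Number of satisfying assignments found: 0.
The formula is unsatisfiable.

No


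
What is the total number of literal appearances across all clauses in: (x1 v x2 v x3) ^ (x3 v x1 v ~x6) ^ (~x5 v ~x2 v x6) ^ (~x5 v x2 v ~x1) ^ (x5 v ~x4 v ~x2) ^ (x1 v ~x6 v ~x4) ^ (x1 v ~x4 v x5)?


Clause lengths: 3, 3, 3, 3, 3, 3, 3.
Sum = 3 + 3 + 3 + 3 + 3 + 3 + 3 = 21.

21


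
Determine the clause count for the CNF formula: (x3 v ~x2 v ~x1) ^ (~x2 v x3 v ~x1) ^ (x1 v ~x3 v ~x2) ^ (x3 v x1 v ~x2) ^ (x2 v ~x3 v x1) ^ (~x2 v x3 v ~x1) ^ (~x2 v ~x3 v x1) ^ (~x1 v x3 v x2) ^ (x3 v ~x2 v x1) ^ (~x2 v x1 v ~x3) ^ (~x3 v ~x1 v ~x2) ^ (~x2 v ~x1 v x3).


Each group enclosed in parentheses joined by ^ is one clause.
Counting the conjuncts: 12 clauses.

12


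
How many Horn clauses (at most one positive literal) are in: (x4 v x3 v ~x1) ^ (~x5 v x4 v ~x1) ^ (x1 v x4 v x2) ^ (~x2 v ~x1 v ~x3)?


A Horn clause has at most one positive literal.
Clause 1: 2 positive lit(s) -> not Horn
Clause 2: 1 positive lit(s) -> Horn
Clause 3: 3 positive lit(s) -> not Horn
Clause 4: 0 positive lit(s) -> Horn
Total Horn clauses = 2.

2


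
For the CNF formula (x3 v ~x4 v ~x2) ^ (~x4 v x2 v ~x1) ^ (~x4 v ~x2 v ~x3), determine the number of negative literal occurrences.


Scan each clause for negated literals.
Clause 1: 2 negative; Clause 2: 2 negative; Clause 3: 3 negative.
Total negative literal occurrences = 7.

7


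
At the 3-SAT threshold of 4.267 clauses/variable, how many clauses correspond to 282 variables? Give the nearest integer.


The 3-SAT phase transition occurs at approximately 4.267 clauses per variable.
m = 4.267 * 282 = 1203.294.
Rounded to nearest integer: 1203.

1203


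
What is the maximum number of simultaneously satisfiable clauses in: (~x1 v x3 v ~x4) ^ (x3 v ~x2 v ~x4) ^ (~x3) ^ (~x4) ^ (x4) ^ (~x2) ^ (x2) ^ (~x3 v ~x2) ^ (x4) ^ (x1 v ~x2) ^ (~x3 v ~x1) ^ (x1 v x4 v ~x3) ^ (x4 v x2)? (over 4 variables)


Enumerate all 16 truth assignments.
For each, count how many of the 13 clauses are satisfied.
The formula is not fully satisfiable, so the maximum is below 13.
Maximum simultaneously satisfiable clauses = 11.

11


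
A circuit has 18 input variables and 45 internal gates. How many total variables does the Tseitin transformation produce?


The Tseitin transformation introduces one auxiliary variable per gate.
Total variables = inputs + gates = 18 + 45 = 63.

63


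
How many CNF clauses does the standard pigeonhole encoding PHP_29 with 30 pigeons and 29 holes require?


The PHP encoding has two parts:
1) At-least-one-hole clauses: 30 (one per pigeon, each with 29 literals).
2) At-most-one-pigeon-per-hole clauses: 29 holes * C(30,2) = 29 * 435 = 12615.
Total clauses = 30 + 12615 = 12645.

12645


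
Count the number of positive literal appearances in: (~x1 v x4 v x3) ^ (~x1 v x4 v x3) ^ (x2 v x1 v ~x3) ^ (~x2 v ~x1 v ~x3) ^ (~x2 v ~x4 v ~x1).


Scan each clause for unnegated literals.
Clause 1: 2 positive; Clause 2: 2 positive; Clause 3: 2 positive; Clause 4: 0 positive; Clause 5: 0 positive.
Total positive literal occurrences = 6.

6


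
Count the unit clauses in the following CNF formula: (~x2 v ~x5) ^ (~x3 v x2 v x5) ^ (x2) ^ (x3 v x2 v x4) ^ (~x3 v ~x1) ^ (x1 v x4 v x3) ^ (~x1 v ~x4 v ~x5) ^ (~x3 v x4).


A unit clause contains exactly one literal.
Unit clauses found: (x2).
Count = 1.

1


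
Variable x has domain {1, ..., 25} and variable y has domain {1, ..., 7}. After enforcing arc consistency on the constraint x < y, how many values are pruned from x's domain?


For the constraint x < y, x needs a supporting value in y's domain.
x can be at most 6 (one less than y's maximum).
Valid x values from domain: 6 out of 25.
Pruned = 25 - 6 = 19.

19


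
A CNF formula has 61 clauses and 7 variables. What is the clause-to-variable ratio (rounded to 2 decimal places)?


Clause-to-variable ratio = clauses / variables.
61 / 7 = 8.71.

8.71


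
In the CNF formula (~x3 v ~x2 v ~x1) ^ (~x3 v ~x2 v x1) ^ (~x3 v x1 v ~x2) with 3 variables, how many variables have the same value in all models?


Find all satisfying assignments: 6 model(s).
Check which variables have the same value in every model.
No variable is fixed across all models.
Backbone size = 0.

0


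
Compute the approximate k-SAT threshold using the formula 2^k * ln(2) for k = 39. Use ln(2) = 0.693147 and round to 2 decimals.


Using the asymptotic formula: threshold ~ 2^k * ln(2).
2^39 = 549755813888.
549755813888 * 0.693147 = 381061593129.03.

381061593129.03


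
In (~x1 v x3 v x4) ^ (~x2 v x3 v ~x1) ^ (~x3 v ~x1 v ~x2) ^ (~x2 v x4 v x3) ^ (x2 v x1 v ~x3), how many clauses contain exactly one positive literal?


A definite clause has exactly one positive literal.
Clause 1: 2 positive -> not definite
Clause 2: 1 positive -> definite
Clause 3: 0 positive -> not definite
Clause 4: 2 positive -> not definite
Clause 5: 2 positive -> not definite
Definite clause count = 1.

1


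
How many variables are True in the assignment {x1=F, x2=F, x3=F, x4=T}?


The weight is the number of variables assigned True.
True variables: x4.
Weight = 1.

1


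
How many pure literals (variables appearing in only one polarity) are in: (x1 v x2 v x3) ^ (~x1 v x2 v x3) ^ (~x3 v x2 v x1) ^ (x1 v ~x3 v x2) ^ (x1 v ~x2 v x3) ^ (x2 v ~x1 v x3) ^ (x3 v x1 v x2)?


A pure literal appears in only one polarity across all clauses.
No pure literals found.
Count = 0.

0


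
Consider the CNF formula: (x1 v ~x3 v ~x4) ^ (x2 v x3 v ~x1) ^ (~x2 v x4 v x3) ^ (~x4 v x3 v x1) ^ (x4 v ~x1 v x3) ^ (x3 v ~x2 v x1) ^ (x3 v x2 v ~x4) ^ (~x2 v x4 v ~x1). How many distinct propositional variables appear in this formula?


Identify each distinct variable in the formula.
Variables found: x1, x2, x3, x4.
Total distinct variables = 4.

4


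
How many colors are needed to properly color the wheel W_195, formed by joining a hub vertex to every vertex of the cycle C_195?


W_195 consists of the cycle C_195 together with a hub vertex adjacent to every cycle vertex.
The cycle C_195 needs 3 colors (odd cycle -> 3).
The hub is adjacent to every cycle vertex, so it must receive a new color distinct from all of them.
Chromatic number = 3 + 1 = 4.

4


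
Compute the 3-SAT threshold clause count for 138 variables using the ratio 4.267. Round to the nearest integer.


The 3-SAT phase transition occurs at approximately 4.267 clauses per variable.
m = 4.267 * 138 = 588.846.
Rounded to nearest integer: 589.

589


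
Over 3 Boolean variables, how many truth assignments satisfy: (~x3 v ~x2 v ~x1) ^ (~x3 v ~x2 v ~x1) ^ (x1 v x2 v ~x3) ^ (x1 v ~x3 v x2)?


Enumerate all 8 truth assignments over 3 variables.
Test each against every clause.
Satisfying assignments found: 6.

6


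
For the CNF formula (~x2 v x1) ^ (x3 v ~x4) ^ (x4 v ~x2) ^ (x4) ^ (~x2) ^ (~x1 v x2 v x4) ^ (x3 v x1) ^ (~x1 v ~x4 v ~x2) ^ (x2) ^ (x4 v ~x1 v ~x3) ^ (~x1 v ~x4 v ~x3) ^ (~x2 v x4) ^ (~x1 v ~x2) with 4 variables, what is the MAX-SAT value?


Enumerate all 16 truth assignments.
For each, count how many of the 13 clauses are satisfied.
The formula is not fully satisfiable, so the maximum is below 13.
Maximum simultaneously satisfiable clauses = 12.

12


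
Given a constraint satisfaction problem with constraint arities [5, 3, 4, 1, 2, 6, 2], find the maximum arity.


The arities are: 5, 3, 4, 1, 2, 6, 2.
Scan for the maximum value.
Maximum arity = 6.

6


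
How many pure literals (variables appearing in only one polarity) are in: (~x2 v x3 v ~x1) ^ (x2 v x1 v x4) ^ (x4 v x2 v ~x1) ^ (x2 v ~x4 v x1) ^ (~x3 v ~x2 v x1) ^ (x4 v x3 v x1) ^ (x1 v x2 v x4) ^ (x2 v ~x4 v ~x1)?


A pure literal appears in only one polarity across all clauses.
No pure literals found.
Count = 0.

0


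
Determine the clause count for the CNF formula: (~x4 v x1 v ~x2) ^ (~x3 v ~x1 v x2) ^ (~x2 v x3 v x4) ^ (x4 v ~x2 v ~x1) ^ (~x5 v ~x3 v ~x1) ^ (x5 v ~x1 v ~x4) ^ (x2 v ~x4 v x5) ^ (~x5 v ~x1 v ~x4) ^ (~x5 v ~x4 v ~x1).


Each group enclosed in parentheses joined by ^ is one clause.
Counting the conjuncts: 9 clauses.

9


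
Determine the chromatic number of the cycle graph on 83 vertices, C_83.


An odd cycle cannot be 2-colored: alternating two colors around the cycle returns to the start with a conflict.
Since 83 is odd, three colors are required (and three suffice).
Chromatic number = 3.

3


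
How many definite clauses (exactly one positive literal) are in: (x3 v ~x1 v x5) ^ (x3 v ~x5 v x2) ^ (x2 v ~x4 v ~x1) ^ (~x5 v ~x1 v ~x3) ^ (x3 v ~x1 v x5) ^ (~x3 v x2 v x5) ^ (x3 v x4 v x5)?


A definite clause has exactly one positive literal.
Clause 1: 2 positive -> not definite
Clause 2: 2 positive -> not definite
Clause 3: 1 positive -> definite
Clause 4: 0 positive -> not definite
Clause 5: 2 positive -> not definite
Clause 6: 2 positive -> not definite
Clause 7: 3 positive -> not definite
Definite clause count = 1.

1


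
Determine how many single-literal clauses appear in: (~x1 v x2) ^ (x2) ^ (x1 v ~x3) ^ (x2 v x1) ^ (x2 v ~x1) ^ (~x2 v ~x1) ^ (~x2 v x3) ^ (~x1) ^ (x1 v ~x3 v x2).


A unit clause contains exactly one literal.
Unit clauses found: (x2), (~x1).
Count = 2.

2


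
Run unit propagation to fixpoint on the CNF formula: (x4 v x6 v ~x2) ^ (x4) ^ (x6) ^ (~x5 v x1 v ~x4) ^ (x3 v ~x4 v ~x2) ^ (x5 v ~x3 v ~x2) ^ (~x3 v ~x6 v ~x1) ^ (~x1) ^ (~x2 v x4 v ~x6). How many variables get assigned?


Unit propagation repeatedly assigns the literal in any unit clause, then simplifies.
Assignments in order: x4 = T, x6 = T, x1 = F, x5 = F.
No further unit clauses remain.
Total variables assigned = 4.

4


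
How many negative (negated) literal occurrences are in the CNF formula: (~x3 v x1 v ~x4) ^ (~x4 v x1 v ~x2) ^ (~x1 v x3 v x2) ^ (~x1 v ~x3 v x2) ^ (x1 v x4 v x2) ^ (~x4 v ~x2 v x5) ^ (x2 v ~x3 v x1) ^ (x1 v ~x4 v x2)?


Scan each clause for negated literals.
Clause 1: 2 negative; Clause 2: 2 negative; Clause 3: 1 negative; Clause 4: 2 negative; Clause 5: 0 negative; Clause 6: 2 negative; Clause 7: 1 negative; Clause 8: 1 negative.
Total negative literal occurrences = 11.

11


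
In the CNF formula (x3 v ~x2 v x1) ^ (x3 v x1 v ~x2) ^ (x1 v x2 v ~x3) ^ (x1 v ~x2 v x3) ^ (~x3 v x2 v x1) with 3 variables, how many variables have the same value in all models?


Find all satisfying assignments: 6 model(s).
Check which variables have the same value in every model.
No variable is fixed across all models.
Backbone size = 0.

0


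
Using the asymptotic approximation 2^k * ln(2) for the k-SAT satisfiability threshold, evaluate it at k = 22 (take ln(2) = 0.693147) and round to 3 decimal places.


Using the asymptotic formula: threshold ~ 2^k * ln(2).
2^22 = 4194304.
4194304 * 0.693147 = 2907269.235.

2907269.235


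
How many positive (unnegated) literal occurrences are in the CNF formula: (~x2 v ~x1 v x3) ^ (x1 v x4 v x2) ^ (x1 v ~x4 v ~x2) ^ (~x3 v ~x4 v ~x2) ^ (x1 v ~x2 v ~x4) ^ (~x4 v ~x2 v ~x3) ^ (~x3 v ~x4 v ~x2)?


Scan each clause for unnegated literals.
Clause 1: 1 positive; Clause 2: 3 positive; Clause 3: 1 positive; Clause 4: 0 positive; Clause 5: 1 positive; Clause 6: 0 positive; Clause 7: 0 positive.
Total positive literal occurrences = 6.

6


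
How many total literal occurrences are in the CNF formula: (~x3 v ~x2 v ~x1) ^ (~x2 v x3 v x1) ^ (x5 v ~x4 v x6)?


Clause lengths: 3, 3, 3.
Sum = 3 + 3 + 3 = 9.

9


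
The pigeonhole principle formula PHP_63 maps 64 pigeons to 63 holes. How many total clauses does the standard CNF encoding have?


The PHP encoding has two parts:
1) At-least-one-hole clauses: 64 (one per pigeon, each with 63 literals).
2) At-most-one-pigeon-per-hole clauses: 63 holes * C(64,2) = 63 * 2016 = 127008.
Total clauses = 64 + 127008 = 127072.

127072


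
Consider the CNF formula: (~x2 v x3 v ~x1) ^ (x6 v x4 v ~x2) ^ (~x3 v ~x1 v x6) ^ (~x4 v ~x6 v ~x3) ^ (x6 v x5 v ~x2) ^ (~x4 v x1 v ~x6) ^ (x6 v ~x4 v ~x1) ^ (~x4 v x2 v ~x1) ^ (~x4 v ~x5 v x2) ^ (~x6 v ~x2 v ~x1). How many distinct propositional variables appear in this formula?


Identify each distinct variable in the formula.
Variables found: x1, x2, x3, x4, x5, x6.
Total distinct variables = 6.

6


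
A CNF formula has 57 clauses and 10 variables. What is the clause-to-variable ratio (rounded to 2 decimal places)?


Clause-to-variable ratio = clauses / variables.
57 / 10 = 5.7.

5.7


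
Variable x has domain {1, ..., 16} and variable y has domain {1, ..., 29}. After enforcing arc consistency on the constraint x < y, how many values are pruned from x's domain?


For the constraint x < y, x needs a supporting value in y's domain.
x can be at most 28 (one less than y's maximum).
Valid x values from domain: 16 out of 16.
Pruned = 16 - 16 = 0.

0


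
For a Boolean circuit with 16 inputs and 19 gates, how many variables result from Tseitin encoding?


The Tseitin transformation introduces one auxiliary variable per gate.
Total variables = inputs + gates = 16 + 19 = 35.

35


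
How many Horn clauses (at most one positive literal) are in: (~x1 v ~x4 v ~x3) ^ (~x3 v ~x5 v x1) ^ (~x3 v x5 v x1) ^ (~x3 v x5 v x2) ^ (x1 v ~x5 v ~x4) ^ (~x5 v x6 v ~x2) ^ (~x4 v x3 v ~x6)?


A Horn clause has at most one positive literal.
Clause 1: 0 positive lit(s) -> Horn
Clause 2: 1 positive lit(s) -> Horn
Clause 3: 2 positive lit(s) -> not Horn
Clause 4: 2 positive lit(s) -> not Horn
Clause 5: 1 positive lit(s) -> Horn
Clause 6: 1 positive lit(s) -> Horn
Clause 7: 1 positive lit(s) -> Horn
Total Horn clauses = 5.

5


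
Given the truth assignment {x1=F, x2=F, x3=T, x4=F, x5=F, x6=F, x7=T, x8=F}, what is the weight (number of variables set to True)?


The weight is the number of variables assigned True.
True variables: x3, x7.
Weight = 2.

2


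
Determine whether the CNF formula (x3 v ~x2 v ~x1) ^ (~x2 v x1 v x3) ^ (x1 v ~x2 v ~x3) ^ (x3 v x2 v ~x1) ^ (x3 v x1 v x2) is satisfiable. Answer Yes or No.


Check all 8 possible truth assignments.
Number of satisfying assignments found: 3.
The formula is satisfiable.

Yes


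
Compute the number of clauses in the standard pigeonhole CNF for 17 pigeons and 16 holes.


The PHP encoding has two parts:
1) At-least-one-hole clauses: 17 (one per pigeon, each with 16 literals).
2) At-most-one-pigeon-per-hole clauses: 16 holes * C(17,2) = 16 * 136 = 2176.
Total clauses = 17 + 2176 = 2193.

2193


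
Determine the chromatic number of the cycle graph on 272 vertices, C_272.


A cycle on an even number of vertices is bipartite: alternate two colors around the cycle.
Since 272 is even, two colors suffice, and at least two are needed because the graph has edges.
Chromatic number = 2.

2


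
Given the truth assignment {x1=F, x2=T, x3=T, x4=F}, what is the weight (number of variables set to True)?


The weight is the number of variables assigned True.
True variables: x2, x3.
Weight = 2.

2


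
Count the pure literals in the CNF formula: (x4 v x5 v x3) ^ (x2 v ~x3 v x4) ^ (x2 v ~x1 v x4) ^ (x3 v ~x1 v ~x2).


A pure literal appears in only one polarity across all clauses.
Pure literals: x1 (negative only), x4 (positive only), x5 (positive only).
Count = 3.

3


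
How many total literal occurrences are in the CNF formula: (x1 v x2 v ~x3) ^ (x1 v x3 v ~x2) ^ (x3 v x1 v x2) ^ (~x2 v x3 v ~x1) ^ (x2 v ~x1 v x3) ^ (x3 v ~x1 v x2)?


Clause lengths: 3, 3, 3, 3, 3, 3.
Sum = 3 + 3 + 3 + 3 + 3 + 3 = 18.

18


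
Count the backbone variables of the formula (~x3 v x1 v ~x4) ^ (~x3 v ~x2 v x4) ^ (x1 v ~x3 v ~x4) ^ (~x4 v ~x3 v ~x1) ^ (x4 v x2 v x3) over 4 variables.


Find all satisfying assignments: 8 model(s).
Check which variables have the same value in every model.
No variable is fixed across all models.
Backbone size = 0.

0


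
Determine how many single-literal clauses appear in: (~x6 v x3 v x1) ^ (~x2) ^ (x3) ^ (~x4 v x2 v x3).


A unit clause contains exactly one literal.
Unit clauses found: (~x2), (x3).
Count = 2.

2


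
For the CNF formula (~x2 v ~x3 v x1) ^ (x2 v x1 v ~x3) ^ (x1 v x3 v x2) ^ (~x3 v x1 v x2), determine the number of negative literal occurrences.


Scan each clause for negated literals.
Clause 1: 2 negative; Clause 2: 1 negative; Clause 3: 0 negative; Clause 4: 1 negative.
Total negative literal occurrences = 4.

4


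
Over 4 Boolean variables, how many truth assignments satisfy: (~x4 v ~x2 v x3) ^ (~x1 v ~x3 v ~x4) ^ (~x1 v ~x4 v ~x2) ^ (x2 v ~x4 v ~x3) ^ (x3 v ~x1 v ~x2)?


Enumerate all 16 truth assignments over 4 variables.
Test each against every clause.
Satisfying assignments found: 10.

10


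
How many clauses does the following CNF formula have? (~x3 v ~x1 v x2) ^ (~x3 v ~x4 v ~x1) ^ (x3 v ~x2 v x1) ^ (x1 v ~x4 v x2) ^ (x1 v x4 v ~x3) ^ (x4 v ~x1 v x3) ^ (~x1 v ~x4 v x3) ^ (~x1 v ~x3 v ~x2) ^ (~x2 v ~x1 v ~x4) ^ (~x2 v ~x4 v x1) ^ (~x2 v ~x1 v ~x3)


Each group enclosed in parentheses joined by ^ is one clause.
Counting the conjuncts: 11 clauses.

11


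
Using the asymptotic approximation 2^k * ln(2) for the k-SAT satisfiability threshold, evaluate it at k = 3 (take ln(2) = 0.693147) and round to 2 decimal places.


Using the asymptotic formula: threshold ~ 2^k * ln(2).
2^3 = 8.
8 * 0.693147 = 5.55.

5.55


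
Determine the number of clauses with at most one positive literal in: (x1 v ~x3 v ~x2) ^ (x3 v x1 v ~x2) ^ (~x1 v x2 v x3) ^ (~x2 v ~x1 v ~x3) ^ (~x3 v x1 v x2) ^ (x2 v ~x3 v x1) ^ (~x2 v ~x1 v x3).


A Horn clause has at most one positive literal.
Clause 1: 1 positive lit(s) -> Horn
Clause 2: 2 positive lit(s) -> not Horn
Clause 3: 2 positive lit(s) -> not Horn
Clause 4: 0 positive lit(s) -> Horn
Clause 5: 2 positive lit(s) -> not Horn
Clause 6: 2 positive lit(s) -> not Horn
Clause 7: 1 positive lit(s) -> Horn
Total Horn clauses = 3.

3


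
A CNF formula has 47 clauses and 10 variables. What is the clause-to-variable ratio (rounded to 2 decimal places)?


Clause-to-variable ratio = clauses / variables.
47 / 10 = 4.7.

4.7


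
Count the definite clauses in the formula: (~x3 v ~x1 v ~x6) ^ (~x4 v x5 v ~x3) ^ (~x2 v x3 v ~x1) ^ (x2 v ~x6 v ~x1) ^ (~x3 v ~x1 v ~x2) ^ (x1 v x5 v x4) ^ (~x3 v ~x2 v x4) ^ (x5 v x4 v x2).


A definite clause has exactly one positive literal.
Clause 1: 0 positive -> not definite
Clause 2: 1 positive -> definite
Clause 3: 1 positive -> definite
Clause 4: 1 positive -> definite
Clause 5: 0 positive -> not definite
Clause 6: 3 positive -> not definite
Clause 7: 1 positive -> definite
Clause 8: 3 positive -> not definite
Definite clause count = 4.

4


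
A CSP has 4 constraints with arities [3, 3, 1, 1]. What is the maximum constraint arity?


The arities are: 3, 3, 1, 1.
Scan for the maximum value.
Maximum arity = 3.

3


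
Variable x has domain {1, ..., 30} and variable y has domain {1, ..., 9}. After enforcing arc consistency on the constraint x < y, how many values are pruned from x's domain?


For the constraint x < y, x needs a supporting value in y's domain.
x can be at most 8 (one less than y's maximum).
Valid x values from domain: 8 out of 30.
Pruned = 30 - 8 = 22.

22


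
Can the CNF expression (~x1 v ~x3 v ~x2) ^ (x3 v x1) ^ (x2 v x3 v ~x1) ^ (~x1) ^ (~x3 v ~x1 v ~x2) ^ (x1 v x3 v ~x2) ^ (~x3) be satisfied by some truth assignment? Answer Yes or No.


Check all 8 possible truth assignments.
Number of satisfying assignments found: 0.
The formula is unsatisfiable.

No


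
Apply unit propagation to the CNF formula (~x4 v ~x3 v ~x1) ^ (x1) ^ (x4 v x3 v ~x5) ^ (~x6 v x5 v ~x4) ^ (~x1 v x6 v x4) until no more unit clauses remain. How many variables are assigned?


Unit propagation repeatedly assigns the literal in any unit clause, then simplifies.
Assignments in order: x1 = T.
No further unit clauses remain.
Total variables assigned = 1.

1


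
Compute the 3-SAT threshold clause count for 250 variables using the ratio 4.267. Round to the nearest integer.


The 3-SAT phase transition occurs at approximately 4.267 clauses per variable.
m = 4.267 * 250 = 1066.75.
Rounded to nearest integer: 1067.

1067


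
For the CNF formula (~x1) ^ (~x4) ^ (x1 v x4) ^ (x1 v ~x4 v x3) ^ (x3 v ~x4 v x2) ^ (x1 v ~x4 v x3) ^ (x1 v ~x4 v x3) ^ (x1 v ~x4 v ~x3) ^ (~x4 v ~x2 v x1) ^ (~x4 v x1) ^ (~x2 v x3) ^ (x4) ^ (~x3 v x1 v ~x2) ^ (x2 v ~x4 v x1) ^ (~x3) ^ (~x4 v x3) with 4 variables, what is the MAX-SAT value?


Enumerate all 16 truth assignments.
For each, count how many of the 16 clauses are satisfied.
The formula is not fully satisfiable, so the maximum is below 16.
Maximum simultaneously satisfiable clauses = 14.

14


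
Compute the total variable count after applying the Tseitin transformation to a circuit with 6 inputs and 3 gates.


The Tseitin transformation introduces one auxiliary variable per gate.
Total variables = inputs + gates = 6 + 3 = 9.

9


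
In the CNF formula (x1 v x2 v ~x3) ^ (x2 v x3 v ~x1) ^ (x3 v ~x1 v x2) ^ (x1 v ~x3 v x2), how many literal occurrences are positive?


Scan each clause for unnegated literals.
Clause 1: 2 positive; Clause 2: 2 positive; Clause 3: 2 positive; Clause 4: 2 positive.
Total positive literal occurrences = 8.

8


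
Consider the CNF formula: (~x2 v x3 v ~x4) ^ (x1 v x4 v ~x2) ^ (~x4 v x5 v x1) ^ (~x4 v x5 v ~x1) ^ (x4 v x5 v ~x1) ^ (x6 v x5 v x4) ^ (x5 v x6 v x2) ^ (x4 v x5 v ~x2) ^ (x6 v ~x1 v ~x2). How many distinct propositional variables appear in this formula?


Identify each distinct variable in the formula.
Variables found: x1, x2, x3, x4, x5, x6.
Total distinct variables = 6.

6


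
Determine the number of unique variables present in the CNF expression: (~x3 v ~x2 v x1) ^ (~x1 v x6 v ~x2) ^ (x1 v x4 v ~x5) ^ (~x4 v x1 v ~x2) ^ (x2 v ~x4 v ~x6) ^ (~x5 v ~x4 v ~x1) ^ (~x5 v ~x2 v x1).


Identify each distinct variable in the formula.
Variables found: x1, x2, x3, x4, x5, x6.
Total distinct variables = 6.

6


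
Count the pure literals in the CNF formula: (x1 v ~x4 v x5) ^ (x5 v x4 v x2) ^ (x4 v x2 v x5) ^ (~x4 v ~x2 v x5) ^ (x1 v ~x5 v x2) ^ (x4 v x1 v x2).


A pure literal appears in only one polarity across all clauses.
Pure literals: x1 (positive only).
Count = 1.

1


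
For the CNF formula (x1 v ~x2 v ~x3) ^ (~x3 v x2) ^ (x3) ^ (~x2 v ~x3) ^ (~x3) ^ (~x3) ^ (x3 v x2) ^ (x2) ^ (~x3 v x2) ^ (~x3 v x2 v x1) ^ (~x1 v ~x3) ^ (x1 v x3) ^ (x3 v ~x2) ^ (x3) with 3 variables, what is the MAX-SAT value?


Enumerate all 8 truth assignments.
For each, count how many of the 14 clauses are satisfied.
The formula is not fully satisfiable, so the maximum is below 14.
Maximum simultaneously satisfiable clauses = 11.

11


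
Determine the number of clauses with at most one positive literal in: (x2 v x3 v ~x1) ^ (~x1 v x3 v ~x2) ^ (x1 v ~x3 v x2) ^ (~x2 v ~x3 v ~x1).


A Horn clause has at most one positive literal.
Clause 1: 2 positive lit(s) -> not Horn
Clause 2: 1 positive lit(s) -> Horn
Clause 3: 2 positive lit(s) -> not Horn
Clause 4: 0 positive lit(s) -> Horn
Total Horn clauses = 2.

2


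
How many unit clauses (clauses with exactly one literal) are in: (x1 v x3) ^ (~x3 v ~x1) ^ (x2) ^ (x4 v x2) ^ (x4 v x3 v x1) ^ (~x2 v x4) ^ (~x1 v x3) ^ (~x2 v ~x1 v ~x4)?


A unit clause contains exactly one literal.
Unit clauses found: (x2).
Count = 1.

1


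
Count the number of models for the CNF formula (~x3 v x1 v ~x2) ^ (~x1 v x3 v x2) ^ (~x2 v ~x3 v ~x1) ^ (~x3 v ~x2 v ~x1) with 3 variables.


Enumerate all 8 truth assignments over 3 variables.
Test each against every clause.
Satisfying assignments found: 5.

5


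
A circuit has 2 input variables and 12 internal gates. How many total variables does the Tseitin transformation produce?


The Tseitin transformation introduces one auxiliary variable per gate.
Total variables = inputs + gates = 2 + 12 = 14.

14


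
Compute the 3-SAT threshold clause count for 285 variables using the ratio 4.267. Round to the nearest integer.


The 3-SAT phase transition occurs at approximately 4.267 clauses per variable.
m = 4.267 * 285 = 1216.095.
Rounded to nearest integer: 1216.

1216


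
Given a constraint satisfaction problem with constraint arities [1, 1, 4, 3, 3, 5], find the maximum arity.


The arities are: 1, 1, 4, 3, 3, 5.
Scan for the maximum value.
Maximum arity = 5.

5


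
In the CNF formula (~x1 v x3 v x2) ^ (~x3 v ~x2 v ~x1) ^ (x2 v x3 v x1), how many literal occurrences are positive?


Scan each clause for unnegated literals.
Clause 1: 2 positive; Clause 2: 0 positive; Clause 3: 3 positive.
Total positive literal occurrences = 5.

5


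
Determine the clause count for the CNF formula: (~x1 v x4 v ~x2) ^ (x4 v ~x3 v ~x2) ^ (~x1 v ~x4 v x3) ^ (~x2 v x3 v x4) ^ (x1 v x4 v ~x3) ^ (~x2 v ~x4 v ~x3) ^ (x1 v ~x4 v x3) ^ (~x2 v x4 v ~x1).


Each group enclosed in parentheses joined by ^ is one clause.
Counting the conjuncts: 8 clauses.

8


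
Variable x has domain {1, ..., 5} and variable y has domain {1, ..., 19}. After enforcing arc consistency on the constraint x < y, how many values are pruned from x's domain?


For the constraint x < y, x needs a supporting value in y's domain.
x can be at most 18 (one less than y's maximum).
Valid x values from domain: 5 out of 5.
Pruned = 5 - 5 = 0.

0


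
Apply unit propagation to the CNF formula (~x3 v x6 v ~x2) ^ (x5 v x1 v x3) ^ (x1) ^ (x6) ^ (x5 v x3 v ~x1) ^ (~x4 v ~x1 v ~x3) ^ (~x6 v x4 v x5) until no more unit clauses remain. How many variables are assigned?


Unit propagation repeatedly assigns the literal in any unit clause, then simplifies.
Assignments in order: x1 = T, x6 = T.
No further unit clauses remain.
Total variables assigned = 2.

2


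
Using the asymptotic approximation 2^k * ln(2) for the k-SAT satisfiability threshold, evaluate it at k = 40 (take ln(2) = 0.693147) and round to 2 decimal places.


Using the asymptotic formula: threshold ~ 2^k * ln(2).
2^40 = 1099511627776.
1099511627776 * 0.693147 = 762123186258.05.

762123186258.05


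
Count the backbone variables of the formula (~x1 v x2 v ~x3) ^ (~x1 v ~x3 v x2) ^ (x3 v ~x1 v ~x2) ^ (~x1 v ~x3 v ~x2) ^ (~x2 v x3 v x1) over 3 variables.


Find all satisfying assignments: 4 model(s).
Check which variables have the same value in every model.
No variable is fixed across all models.
Backbone size = 0.

0


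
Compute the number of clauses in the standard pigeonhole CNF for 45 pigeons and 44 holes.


The PHP encoding has two parts:
1) At-least-one-hole clauses: 45 (one per pigeon, each with 44 literals).
2) At-most-one-pigeon-per-hole clauses: 44 holes * C(45,2) = 44 * 990 = 43560.
Total clauses = 45 + 43560 = 43605.

43605


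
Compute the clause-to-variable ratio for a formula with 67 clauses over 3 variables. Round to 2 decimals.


Clause-to-variable ratio = clauses / variables.
67 / 3 = 22.33.

22.33


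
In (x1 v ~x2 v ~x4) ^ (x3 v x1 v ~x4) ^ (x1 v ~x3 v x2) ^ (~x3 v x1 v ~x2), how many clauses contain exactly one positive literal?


A definite clause has exactly one positive literal.
Clause 1: 1 positive -> definite
Clause 2: 2 positive -> not definite
Clause 3: 2 positive -> not definite
Clause 4: 1 positive -> definite
Definite clause count = 2.

2


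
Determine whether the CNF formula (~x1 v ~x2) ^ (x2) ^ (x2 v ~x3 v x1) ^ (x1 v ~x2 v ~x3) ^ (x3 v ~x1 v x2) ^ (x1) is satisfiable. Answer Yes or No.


Check all 8 possible truth assignments.
Number of satisfying assignments found: 0.
The formula is unsatisfiable.

No


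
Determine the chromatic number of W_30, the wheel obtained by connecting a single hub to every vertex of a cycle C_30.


W_30 consists of the cycle C_30 together with a hub vertex adjacent to every cycle vertex.
The cycle C_30 needs 2 colors (even cycle -> 2).
The hub is adjacent to every cycle vertex, so it must receive a new color distinct from all of them.
Chromatic number = 2 + 1 = 3.

3


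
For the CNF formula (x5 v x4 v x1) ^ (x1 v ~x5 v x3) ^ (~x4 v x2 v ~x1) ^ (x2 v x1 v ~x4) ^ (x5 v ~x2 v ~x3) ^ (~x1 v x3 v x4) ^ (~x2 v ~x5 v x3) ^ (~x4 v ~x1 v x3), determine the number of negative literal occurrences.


Scan each clause for negated literals.
Clause 1: 0 negative; Clause 2: 1 negative; Clause 3: 2 negative; Clause 4: 1 negative; Clause 5: 2 negative; Clause 6: 1 negative; Clause 7: 2 negative; Clause 8: 2 negative.
Total negative literal occurrences = 11.

11


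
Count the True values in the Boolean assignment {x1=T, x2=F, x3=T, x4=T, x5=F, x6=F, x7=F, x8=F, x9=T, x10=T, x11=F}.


The weight is the number of variables assigned True.
True variables: x1, x3, x4, x9, x10.
Weight = 5.

5


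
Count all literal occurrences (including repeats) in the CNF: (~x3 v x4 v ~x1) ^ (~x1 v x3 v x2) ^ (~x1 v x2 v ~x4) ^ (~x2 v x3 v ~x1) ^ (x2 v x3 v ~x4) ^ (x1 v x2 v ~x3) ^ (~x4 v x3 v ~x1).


Clause lengths: 3, 3, 3, 3, 3, 3, 3.
Sum = 3 + 3 + 3 + 3 + 3 + 3 + 3 = 21.

21


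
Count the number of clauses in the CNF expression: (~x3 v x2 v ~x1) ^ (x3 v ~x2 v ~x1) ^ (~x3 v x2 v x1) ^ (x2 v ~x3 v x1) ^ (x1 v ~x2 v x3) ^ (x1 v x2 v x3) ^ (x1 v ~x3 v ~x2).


Each group enclosed in parentheses joined by ^ is one clause.
Counting the conjuncts: 7 clauses.

7


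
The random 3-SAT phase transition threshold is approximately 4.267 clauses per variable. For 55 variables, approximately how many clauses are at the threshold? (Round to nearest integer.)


The 3-SAT phase transition occurs at approximately 4.267 clauses per variable.
m = 4.267 * 55 = 234.685.
Rounded to nearest integer: 235.

235
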